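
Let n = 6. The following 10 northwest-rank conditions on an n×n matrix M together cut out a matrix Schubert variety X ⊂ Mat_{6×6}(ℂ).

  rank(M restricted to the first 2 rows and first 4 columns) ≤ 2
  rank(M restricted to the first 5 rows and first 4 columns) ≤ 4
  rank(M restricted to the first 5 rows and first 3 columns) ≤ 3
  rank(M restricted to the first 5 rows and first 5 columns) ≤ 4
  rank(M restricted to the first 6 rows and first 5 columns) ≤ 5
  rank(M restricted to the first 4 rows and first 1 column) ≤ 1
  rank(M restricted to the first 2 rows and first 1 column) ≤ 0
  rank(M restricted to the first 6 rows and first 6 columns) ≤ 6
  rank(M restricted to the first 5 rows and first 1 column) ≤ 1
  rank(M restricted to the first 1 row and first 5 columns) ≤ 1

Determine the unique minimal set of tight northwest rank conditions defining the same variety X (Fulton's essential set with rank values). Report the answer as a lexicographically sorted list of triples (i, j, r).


Propagating the 10 rank bounds to every northwest block:

  0 | 1 | 1 | 1 | 1 | 1
  0 | 1 | 2 | 2 | 2 | 2
  1 | 2 | 3 | 3 | 3 | 3
  1 | 2 | 3 | 4 | 4 | 4
  1 | 2 | 3 | 4 | 4 | 5
  1 | 2 | 3 | 4 | 5 | 6

giving w = (2, 3, 1, 4, 6, 5) via Δ²R.

D(w) has 3 cells with 2 SE-corners; essential set:

[(2, 1, 0), (5, 5, 4)]


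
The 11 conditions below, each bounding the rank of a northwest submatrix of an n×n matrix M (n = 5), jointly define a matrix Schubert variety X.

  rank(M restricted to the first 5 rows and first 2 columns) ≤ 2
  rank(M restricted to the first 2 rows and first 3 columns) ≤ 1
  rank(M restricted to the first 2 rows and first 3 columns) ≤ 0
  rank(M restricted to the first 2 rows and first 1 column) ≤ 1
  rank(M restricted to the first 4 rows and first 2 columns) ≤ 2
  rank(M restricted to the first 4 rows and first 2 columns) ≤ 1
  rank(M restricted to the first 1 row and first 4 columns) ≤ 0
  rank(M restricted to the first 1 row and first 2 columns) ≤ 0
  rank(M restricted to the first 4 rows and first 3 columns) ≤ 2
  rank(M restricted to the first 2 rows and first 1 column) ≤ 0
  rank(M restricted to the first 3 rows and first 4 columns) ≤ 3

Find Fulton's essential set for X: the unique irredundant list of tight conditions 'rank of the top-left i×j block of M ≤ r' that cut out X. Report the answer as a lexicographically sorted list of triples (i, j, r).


The tightest implied rank at each (i,j), from the 11 conditions:

  0 | 0 | 0 | 0 | 1
  0 | 0 | 0 | 1 | 2
  1 | 1 | 1 | 2 | 3
  1 | 1 | 2 | 3 | 4
  1 | 2 | 3 | 4 | 5

so w = (5, 4, 1, 3, 2).

D(w) has 8 cells with 3 SE-corners; essential set:

[(1, 4, 0), (2, 3, 0), (4, 2, 1)]


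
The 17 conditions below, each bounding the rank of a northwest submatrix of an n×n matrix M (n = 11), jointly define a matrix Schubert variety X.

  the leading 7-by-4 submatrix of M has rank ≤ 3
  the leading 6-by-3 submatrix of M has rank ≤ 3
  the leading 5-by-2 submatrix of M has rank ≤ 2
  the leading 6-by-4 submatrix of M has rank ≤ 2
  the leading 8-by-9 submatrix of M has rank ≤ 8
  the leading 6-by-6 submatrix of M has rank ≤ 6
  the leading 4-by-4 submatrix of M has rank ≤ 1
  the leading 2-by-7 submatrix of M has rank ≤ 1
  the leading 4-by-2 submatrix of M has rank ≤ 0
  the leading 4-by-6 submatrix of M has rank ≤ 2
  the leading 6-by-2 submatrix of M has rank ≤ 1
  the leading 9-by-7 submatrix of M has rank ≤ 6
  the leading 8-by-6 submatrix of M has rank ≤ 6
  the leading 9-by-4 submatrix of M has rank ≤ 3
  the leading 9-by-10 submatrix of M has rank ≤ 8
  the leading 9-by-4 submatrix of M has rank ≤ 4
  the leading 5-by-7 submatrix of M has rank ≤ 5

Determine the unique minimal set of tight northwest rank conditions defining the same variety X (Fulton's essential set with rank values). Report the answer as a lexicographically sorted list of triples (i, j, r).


Recovering R(i,j) via the rank-extension bound from the 17 conditions:

  i=1: 0, 0, 1, 1, 1, 1, 1, 1, 1, 1, 1
  i=2: 0, 0, 1, 1, 1, 1, 1, 2, 2, 2, 2
  i=3: 0, 0, 1, 1, 2, 2, 2, 3, 3, 3, 3
  i=4: 0, 0, 1, 1, 2, 2, 3, 4, 4, 4, 4
  i=5: 1, 1, 2, 2, 3, 3, 4, 5, 5, 5, 5
  i=6: 1, 1, 2, 2, 3, 4, 5, 6, 6, 6, 6
  i=7: 1, 2, 3, 3, 4, 5, 6, 7, 7, 7, 7
  i=8: 1, 2, 3, 3, 4, 5, 6, 7, 8, 8, 8
  i=9: 1, 2, 3, 3, 4, 5, 6, 7, 8, 8, 9
  i=10: 1, 2, 3, 4, 5, 6, 7, 8, 9, 9, 10
  i=11: 1, 2, 3, 4, 5, 6, 7, 8, 9, 10, 11

so w = (3, 8, 5, 7, 1, 6, 2, 9, 11, 4, 10).

Rothe diagram D(w) (20 cells), 8 SE-corners (essential conditions):

[(2, 7, 1), (4, 2, 0), (4, 4, 1), (4, 6, 2), (6, 2, 1), (6, 4, 2), (9, 4, 3), (9, 10, 8)]


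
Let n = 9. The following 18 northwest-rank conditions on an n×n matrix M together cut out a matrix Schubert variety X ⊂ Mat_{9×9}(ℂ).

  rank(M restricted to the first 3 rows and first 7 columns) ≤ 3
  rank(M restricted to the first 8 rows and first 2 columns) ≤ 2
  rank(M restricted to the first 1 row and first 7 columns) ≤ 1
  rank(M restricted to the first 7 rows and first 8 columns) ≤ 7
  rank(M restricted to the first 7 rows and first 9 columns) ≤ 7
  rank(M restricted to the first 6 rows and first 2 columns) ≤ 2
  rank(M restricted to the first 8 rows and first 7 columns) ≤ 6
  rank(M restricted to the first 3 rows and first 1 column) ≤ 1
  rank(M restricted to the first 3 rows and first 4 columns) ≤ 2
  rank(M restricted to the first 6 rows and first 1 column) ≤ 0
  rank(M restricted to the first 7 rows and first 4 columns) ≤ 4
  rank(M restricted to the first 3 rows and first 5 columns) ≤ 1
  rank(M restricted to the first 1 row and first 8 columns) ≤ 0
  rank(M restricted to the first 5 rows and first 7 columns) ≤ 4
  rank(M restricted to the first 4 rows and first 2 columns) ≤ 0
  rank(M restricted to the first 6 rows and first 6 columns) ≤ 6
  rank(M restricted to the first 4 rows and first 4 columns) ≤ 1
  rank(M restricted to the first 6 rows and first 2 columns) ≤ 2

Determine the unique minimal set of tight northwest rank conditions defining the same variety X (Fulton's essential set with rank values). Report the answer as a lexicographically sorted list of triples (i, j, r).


Reconstructing r_w from the 18 given conditions:

  i=1: 0 0 0 0 0 0 0 0 1
  i=2: 0 0 1 1 1 1 1 1 2
  i=3: 0 0 1 1 1 2 2 2 3
  i=4: 0 0 1 1 2 3 3 3 4
  i=5: 0 1 2 2 3 4 4 4 5
  i=6: 0 1 2 3 4 5 5 5 6
  i=7: 1 2 3 4 5 6 6 6 7
  i=8: 1 2 3 4 5 6 6 7 8
  i=9: 1 2 3 4 5 6 7 8 9

reading off 1-entries of Δ²R: w = (9, 3, 6, 5, 2, 4, 1, 8, 7).

D(w) has 20 cells with 6 SE-corners; essential set:

[(1, 8, 0), (3, 5, 1), (4, 2, 0), (4, 4, 1), (6, 1, 0), (8, 7, 6)]


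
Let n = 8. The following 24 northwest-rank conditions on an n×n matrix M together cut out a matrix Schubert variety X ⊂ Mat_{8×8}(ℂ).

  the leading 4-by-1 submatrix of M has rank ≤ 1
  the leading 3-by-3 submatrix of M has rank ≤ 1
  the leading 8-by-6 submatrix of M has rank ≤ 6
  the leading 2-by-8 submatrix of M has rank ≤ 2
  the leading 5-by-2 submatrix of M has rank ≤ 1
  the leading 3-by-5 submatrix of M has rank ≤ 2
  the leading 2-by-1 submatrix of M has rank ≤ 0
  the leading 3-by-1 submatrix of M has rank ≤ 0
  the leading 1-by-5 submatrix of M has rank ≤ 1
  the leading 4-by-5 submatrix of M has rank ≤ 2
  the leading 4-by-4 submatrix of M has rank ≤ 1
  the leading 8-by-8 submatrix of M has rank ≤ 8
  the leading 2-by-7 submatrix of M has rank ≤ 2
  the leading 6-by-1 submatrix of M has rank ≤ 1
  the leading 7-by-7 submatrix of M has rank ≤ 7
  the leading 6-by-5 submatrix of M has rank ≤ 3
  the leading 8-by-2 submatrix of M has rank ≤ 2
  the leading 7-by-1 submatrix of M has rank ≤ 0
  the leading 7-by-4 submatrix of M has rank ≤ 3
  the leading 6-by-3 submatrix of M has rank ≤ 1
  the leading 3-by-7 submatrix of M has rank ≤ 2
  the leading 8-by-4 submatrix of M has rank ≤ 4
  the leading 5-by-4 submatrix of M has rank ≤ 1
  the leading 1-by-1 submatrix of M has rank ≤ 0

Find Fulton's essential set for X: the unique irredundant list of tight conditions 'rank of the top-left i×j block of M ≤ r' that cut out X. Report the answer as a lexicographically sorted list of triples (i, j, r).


Reconstructing r_w from the 24 given conditions:

  0 1 1 1 1 1 1 1
  0 1 1 1 2 2 2 2
  0 1 1 1 2 2 2 3
  0 1 1 1 2 3 3 4
  0 1 1 1 2 3 4 5
  0 1 1 2 3 4 5 6
  0 1 2 3 4 5 6 7
  1 2 3 4 5 6 7 8

the unique w with this rank table is (2, 5, 8, 6, 7, 4, 3, 1).

ℓ(w)=18; the 4 essential cells (i,j,r):

[(3, 7, 2), (5, 4, 1), (6, 3, 1), (7, 1, 0)]


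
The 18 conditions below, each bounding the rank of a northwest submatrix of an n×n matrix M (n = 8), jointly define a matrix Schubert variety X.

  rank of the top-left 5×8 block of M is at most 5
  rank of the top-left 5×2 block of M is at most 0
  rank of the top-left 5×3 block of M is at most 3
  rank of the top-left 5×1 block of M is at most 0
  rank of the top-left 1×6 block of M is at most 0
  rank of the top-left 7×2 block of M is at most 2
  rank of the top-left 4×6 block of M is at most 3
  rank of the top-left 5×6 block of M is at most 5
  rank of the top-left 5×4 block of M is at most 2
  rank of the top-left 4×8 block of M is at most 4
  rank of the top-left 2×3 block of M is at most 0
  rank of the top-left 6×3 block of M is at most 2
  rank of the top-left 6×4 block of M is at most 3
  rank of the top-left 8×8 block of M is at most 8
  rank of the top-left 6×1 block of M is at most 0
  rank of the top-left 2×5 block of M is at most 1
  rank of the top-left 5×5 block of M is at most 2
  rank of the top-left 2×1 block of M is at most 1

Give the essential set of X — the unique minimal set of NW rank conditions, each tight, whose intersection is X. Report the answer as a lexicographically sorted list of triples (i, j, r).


Rank table r_w(8×8) implied by the 18 constraints:

  row 1: 0  0  0  0  0  0  1  1
  row 2: 0  0  0  1  1  1  2  2
  row 3: 0  0  1  2  2  2  3  3
  row 4: 0  0  1  2  2  3  4  4
  row 5: 0  0  1  2  2  3  4  5
  row 6: 0  1  2  3  3  4  5  6
  row 7: 1  2  3  4  4  5  6  7
  row 8: 1  2  3  4  5  6  7  8

the unique w with this rank table is (7, 4, 3, 6, 8, 2, 1, 5).

5 SE-corners of the 18-cell Rothe diagram give Ess(w):

[(1, 6, 0), (2, 3, 0), (5, 2, 0), (5, 5, 2), (6, 1, 0)]


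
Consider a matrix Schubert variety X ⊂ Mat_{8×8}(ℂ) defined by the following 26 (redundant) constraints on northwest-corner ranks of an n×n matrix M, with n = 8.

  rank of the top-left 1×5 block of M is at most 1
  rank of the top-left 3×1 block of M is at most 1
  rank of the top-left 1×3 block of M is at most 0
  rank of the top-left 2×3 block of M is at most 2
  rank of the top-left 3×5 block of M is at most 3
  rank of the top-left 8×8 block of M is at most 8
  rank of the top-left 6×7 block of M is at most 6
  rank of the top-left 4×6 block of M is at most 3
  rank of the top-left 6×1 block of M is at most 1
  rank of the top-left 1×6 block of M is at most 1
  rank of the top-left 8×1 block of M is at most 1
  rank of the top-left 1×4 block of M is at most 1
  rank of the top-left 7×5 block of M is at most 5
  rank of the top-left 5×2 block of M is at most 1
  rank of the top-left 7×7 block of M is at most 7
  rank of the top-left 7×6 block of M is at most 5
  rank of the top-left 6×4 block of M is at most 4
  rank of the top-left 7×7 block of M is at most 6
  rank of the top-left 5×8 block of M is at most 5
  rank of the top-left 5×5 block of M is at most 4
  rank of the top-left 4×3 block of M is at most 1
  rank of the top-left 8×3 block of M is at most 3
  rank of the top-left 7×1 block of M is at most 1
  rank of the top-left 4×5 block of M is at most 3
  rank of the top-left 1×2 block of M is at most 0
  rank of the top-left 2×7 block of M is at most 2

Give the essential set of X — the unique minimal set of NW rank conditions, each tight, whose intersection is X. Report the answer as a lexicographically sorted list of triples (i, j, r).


Recovering R(i,j) via the rank-extension bound from the 26 conditions:

  i=1: 0, 0, 0, 1, 1, 1, 1, 1
  i=2: 1, 1, 1, 2, 2, 2, 2, 2
  i=3: 1, 1, 1, 2, 3, 3, 3, 3
  i=4: 1, 1, 1, 2, 3, 3, 4, 4
  i=5: 1, 1, 2, 3, 4, 4, 5, 5
  i=6: 1, 2, 3, 4, 5, 5, 6, 6
  i=7: 1, 2, 3, 4, 5, 5, 6, 7
  i=8: 1, 2, 3, 4, 5, 6, 7, 8

second differences of R give the permutation w = (4, 1, 5, 7, 3, 2, 8, 6).

D(w) has 10 cells with 5 SE-corners; essential set:

[(1, 3, 0), (4, 3, 1), (4, 6, 3), (5, 2, 1), (7, 6, 5)]


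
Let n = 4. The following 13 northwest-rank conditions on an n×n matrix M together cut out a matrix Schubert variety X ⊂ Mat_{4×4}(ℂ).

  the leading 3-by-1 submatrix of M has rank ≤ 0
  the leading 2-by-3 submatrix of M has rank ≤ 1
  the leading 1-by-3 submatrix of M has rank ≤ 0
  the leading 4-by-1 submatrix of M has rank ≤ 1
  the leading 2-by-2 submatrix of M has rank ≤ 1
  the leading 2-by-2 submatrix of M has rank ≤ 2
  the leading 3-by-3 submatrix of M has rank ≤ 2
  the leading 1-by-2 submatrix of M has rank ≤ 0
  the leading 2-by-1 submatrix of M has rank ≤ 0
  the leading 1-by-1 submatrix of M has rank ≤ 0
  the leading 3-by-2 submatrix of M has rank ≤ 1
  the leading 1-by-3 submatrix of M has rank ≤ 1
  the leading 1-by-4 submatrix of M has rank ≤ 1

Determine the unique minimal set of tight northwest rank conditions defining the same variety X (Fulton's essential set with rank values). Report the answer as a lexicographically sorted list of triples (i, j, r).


Computing R[i][j] = min implied NW-rank bound (n=4, 13 conditions):

  0  0  0  1
  0  1  1  2
  0  1  2  3
  1  2  3  4

reading off 1-entries of Δ²R: w = (4, 2, 3, 1).

2 SE-corners of the 5-cell Rothe diagram give Ess(w):

[(1, 3, 0), (3, 1, 0)]


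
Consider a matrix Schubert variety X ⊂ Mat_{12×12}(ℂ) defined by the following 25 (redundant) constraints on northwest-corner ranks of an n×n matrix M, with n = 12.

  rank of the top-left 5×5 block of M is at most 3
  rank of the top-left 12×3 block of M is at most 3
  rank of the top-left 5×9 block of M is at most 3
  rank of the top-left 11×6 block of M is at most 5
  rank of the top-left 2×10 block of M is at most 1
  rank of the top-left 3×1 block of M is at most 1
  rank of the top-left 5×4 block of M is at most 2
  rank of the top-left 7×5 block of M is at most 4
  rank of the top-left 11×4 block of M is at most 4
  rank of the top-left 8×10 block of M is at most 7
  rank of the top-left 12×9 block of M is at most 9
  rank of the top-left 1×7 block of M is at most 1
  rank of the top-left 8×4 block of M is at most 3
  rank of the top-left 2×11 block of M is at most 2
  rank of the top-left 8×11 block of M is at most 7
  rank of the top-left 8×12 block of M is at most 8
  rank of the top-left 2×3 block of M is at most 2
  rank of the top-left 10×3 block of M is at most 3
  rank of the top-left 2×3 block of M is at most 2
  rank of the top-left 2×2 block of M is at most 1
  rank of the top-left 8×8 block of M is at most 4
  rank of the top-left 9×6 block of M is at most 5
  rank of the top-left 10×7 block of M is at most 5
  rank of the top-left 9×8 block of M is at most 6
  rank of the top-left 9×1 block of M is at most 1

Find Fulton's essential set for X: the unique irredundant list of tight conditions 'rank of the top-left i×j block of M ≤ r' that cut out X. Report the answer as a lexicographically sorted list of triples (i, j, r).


Recovering R(i,j) via the rank-extension bound from the 25 conditions:

  i=1: 1, 1, 1, 1, 1, 1, 1, 1, 1, 1, 1, 1
  i=2: 1, 1, 1, 1, 1, 1, 1, 1, 1, 1, 2, 2
  i=3: 1, 2, 2, 2, 2, 2, 2, 2, 2, 2, 3, 3
  i=4: 1, 2, 2, 2, 3, 3, 3, 3, 3, 3, 4, 4
  i=5: 1, 2, 2, 2, 3, 3, 3, 3, 3, 4, 5, 5
  i=6: 1, 2, 3, 3, 4, 4, 4, 4, 4, 5, 6, 6
  i=7: 1, 2, 3, 3, 4, 4, 4, 4, 5, 6, 7, 7
  i=8: 1, 2, 3, 3, 4, 4, 4, 4, 5, 6, 7, 8
  i=9: 1, 2, 3, 4, 5, 5, 5, 5, 6, 7, 8, 9
  i=10: 1, 2, 3, 4, 5, 5, 5, 6, 7, 8, 9, 10
  i=11: 1, 2, 3, 4, 5, 5, 6, 7, 8, 9, 10, 11
  i=12: 1, 2, 3, 4, 5, 6, 7, 8, 9, 10, 11, 12

reading off 1-entries of Δ²R: w = (1, 11, 2, 5, 10, 3, 9, 12, 4, 8, 7, 6).

D(w) has 28 cells with 7 SE-corners; essential set:

[(2, 10, 1), (5, 4, 2), (5, 9, 3), (8, 4, 3), (8, 8, 4), (10, 7, 5), (11, 6, 5)]


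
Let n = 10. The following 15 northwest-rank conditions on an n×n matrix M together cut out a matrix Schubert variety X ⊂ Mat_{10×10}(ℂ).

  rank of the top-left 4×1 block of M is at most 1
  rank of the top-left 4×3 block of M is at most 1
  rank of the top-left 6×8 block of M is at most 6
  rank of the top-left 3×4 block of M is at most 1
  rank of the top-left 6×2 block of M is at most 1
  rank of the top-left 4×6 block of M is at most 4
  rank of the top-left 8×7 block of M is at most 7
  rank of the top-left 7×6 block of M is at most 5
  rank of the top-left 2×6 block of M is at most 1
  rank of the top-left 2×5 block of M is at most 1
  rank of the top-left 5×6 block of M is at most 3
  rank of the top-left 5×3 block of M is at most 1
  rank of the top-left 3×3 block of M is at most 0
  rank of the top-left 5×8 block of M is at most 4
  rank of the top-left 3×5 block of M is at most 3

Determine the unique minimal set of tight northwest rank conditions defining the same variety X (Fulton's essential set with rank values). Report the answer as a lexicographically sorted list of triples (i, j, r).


Propagating the 15 rank bounds to every northwest block:

  0, 0, 0, 1, 1, 1, 1, 1, 1, 1
  0, 0, 0, 1, 1, 1, 2, 2, 2, 2
  0, 0, 0, 1, 2, 2, 3, 3, 3, 3
  1, 1, 1, 2, 3, 3, 4, 4, 4, 4
  1, 1, 1, 2, 3, 3, 4, 4, 5, 5
  1, 1, 2, 3, 4, 4, 5, 5, 6, 6
  1, 2, 3, 4, 5, 5, 6, 6, 7, 7
  1, 2, 3, 4, 5, 6, 7, 7, 8, 8
  1, 2, 3, 4, 5, 6, 7, 8, 9, 9
  1, 2, 3, 4, 5, 6, 7, 8, 9, 10

hence w(1..10) = (4, 7, 5, 1, 9, 3, 2, 6, 8, 10).

|D(w)|=16, |Ess(w)|=6:

[(2, 6, 1), (3, 3, 0), (5, 3, 1), (5, 6, 3), (5, 8, 4), (6, 2, 1)]


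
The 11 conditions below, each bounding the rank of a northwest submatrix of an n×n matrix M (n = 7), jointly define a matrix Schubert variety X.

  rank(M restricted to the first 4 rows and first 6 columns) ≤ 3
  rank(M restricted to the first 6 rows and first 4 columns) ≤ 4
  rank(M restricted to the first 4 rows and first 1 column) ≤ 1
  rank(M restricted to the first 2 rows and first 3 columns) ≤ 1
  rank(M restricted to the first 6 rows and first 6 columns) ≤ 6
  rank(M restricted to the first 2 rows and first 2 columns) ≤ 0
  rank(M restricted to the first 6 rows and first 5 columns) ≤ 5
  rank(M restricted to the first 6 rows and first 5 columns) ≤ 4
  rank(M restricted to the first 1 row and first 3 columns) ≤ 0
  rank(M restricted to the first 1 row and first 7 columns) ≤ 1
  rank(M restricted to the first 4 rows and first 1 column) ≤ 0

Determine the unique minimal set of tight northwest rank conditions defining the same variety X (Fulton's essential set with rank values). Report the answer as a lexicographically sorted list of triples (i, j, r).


Reconstructing r_w from the 11 given conditions:

  R[1]: 0 0 0 1 1 1 1
  R[2]: 0 0 1 2 2 2 2
  R[3]: 0 1 2 3 3 3 3
  R[4]: 0 1 2 3 3 3 4
  R[5]: 1 2 3 4 4 4 5
  R[6]: 1 2 3 4 4 5 6
  R[7]: 1 2 3 4 5 6 7

hence w(1..7) = (4, 3, 2, 7, 1, 6, 5).

5 SE-corners of the 10-cell Rothe diagram give Ess(w):

[(1, 3, 0), (2, 2, 0), (4, 1, 0), (4, 6, 3), (6, 5, 4)]


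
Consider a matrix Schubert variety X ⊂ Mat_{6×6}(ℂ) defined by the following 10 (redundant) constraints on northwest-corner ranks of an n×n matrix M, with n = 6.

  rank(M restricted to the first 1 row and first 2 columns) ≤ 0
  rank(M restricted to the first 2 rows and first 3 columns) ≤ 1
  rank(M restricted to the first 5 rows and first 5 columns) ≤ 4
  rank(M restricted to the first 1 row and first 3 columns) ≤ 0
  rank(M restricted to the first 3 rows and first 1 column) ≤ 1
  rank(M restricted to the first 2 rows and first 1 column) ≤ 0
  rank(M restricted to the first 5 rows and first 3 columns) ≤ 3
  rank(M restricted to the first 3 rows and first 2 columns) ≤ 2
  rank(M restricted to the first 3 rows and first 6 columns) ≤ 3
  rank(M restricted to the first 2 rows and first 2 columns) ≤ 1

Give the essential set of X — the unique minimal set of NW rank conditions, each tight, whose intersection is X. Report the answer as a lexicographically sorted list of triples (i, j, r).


Recovering R(i,j) via the rank-extension bound from the 10 conditions:

  i=1: 0 | 0 | 0 | 1 | 1 | 1
  i=2: 0 | 1 | 1 | 2 | 2 | 2
  i=3: 1 | 2 | 2 | 3 | 3 | 3
  i=4: 1 | 2 | 3 | 4 | 4 | 4
  i=5: 1 | 2 | 3 | 4 | 4 | 5
  i=6: 1 | 2 | 3 | 4 | 5 | 6

hence w(1..6) = (4, 2, 1, 3, 6, 5).

ℓ(w)=5; the 3 essential cells (i,j,r):

[(1, 3, 0), (2, 1, 0), (5, 5, 4)]


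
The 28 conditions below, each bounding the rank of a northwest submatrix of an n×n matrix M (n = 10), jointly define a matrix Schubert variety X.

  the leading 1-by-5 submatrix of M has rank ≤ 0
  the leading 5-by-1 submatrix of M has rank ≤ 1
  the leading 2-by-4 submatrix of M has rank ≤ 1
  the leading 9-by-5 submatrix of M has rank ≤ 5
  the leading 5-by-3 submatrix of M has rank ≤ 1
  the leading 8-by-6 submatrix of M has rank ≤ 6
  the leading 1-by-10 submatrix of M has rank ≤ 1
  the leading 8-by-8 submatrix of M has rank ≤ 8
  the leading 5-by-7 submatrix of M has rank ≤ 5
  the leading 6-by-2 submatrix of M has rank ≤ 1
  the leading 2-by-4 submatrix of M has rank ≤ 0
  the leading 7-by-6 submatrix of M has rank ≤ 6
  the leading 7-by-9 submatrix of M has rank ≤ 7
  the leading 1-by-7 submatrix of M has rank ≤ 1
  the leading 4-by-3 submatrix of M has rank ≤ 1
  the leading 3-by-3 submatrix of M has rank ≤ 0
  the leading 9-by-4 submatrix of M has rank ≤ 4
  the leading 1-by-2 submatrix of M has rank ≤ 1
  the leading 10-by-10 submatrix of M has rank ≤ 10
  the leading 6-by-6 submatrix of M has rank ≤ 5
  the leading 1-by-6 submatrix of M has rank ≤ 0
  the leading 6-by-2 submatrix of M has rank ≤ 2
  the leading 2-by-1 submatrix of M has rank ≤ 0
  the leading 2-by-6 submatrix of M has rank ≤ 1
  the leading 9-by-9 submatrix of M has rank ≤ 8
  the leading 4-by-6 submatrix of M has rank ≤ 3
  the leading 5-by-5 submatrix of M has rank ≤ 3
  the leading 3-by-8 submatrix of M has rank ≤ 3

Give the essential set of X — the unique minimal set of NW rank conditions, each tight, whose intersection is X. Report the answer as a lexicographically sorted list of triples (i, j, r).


Recovering R(i,j) via the rank-extension bound from the 28 conditions:

  R[1]: 0, 0, 0, 0, 0, 0, 1, 1, 1, 1
  R[2]: 0, 0, 0, 0, 1, 1, 2, 2, 2, 2
  R[3]: 0, 0, 0, 1, 2, 2, 3, 3, 3, 3
  R[4]: 1, 1, 1, 2, 3, 3, 4, 4, 4, 4
  R[5]: 1, 1, 1, 2, 3, 4, 5, 5, 5, 5
  R[6]: 1, 1, 2, 3, 4, 5, 6, 6, 6, 6
  R[7]: 1, 2, 3, 4, 5, 6, 7, 7, 7, 7
  R[8]: 1, 2, 3, 4, 5, 6, 7, 8, 8, 8
  R[9]: 1, 2, 3, 4, 5, 6, 7, 8, 8, 9
  R[10]: 1, 2, 3, 4, 5, 6, 7, 8, 9, 10

second differences of R give the permutation w = (7, 5, 4, 1, 6, 3, 2, 8, 10, 9).

Fulton essential set (6 of the 17 Rothe cells):

[(1, 6, 0), (2, 4, 0), (3, 3, 0), (5, 3, 1), (6, 2, 1), (9, 9, 8)]


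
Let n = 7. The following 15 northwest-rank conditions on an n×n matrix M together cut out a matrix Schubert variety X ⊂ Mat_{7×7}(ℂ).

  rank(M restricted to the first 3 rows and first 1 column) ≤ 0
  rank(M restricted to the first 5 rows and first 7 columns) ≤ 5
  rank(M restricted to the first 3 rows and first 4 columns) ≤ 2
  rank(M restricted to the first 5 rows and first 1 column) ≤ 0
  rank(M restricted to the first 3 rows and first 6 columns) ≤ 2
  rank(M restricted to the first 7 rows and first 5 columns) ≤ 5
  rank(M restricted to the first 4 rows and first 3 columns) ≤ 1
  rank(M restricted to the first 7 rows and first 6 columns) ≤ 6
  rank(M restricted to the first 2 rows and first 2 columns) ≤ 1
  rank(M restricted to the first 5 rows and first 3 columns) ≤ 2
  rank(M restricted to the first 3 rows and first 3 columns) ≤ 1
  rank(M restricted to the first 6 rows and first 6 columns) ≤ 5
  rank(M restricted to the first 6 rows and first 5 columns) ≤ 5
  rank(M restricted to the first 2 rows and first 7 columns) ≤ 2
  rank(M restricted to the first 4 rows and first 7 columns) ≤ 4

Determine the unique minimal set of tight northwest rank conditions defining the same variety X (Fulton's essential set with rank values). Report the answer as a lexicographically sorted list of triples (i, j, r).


Computing R[i][j] = min implied NW-rank bound (n=7, 15 conditions):

  i=1: 0 1 1 1 1 1 1
  i=2: 0 1 1 2 2 2 2
  i=3: 0 1 1 2 2 2 3
  i=4: 0 1 1 2 3 3 4
  i=5: 0 1 2 3 4 4 5
  i=6: 1 2 3 4 5 5 6
  i=7: 1 2 3 4 5 6 7

hence w(1..7) = (2, 4, 7, 5, 3, 1, 6).

3 SE-corners of the 10-cell Rothe diagram give Ess(w):

[(3, 6, 2), (4, 3, 1), (5, 1, 0)]


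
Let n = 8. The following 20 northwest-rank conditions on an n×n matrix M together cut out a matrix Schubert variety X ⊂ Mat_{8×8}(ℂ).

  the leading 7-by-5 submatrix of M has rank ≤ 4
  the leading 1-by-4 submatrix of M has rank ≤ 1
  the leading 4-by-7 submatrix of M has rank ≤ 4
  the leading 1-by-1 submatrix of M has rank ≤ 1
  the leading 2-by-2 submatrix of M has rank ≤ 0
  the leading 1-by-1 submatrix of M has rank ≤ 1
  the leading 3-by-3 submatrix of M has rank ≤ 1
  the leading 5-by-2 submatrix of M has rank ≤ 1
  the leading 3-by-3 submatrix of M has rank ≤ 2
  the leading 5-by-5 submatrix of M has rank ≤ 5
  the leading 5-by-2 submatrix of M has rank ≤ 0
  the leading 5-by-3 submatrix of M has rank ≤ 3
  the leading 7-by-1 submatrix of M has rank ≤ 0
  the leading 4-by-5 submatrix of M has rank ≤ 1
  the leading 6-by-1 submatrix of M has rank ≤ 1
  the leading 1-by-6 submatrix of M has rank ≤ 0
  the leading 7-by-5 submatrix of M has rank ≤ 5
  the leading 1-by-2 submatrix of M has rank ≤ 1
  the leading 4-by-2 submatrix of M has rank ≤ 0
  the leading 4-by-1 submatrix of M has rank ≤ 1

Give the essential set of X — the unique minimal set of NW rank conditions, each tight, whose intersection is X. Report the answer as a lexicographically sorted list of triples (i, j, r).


Computing R[i][j] = min implied NW-rank bound (n=8, 20 conditions):

  0 0 0 0 0 0 1 1
  0 0 1 1 1 1 2 2
  0 0 1 1 1 2 3 3
  0 0 1 1 1 2 3 4
  0 0 1 2 2 3 4 5
  0 1 2 3 3 4 5 6
  0 1 2 3 4 5 6 7
  1 2 3 4 5 6 7 8

the unique w with this rank table is (7, 3, 6, 8, 4, 2, 5, 1).

4 SE-corners of the 20-cell Rothe diagram give Ess(w):

[(1, 6, 0), (4, 5, 1), (5, 2, 0), (7, 1, 0)]


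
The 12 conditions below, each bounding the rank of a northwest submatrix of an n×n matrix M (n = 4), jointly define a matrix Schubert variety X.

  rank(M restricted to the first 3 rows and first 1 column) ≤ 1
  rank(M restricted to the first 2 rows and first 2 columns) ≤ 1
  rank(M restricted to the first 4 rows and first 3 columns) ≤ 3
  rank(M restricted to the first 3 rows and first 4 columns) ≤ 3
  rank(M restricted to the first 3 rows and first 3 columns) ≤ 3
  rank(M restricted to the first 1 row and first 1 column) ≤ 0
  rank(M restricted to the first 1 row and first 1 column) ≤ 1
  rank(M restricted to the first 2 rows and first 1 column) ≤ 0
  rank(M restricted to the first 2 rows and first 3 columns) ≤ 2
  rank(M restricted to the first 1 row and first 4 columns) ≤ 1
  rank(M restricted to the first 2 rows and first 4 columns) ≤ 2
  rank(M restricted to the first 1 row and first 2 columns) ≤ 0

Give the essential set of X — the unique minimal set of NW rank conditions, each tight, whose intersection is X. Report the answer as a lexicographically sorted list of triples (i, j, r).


Computing R[i][j] = min implied NW-rank bound (n=4, 12 conditions):

  row 1: 0 0 1 1
  row 2: 0 1 2 2
  row 3: 1 2 3 3
  row 4: 1 2 3 4

so w = (3, 2, 1, 4).

D(w) has 3 cells with 2 SE-corners; essential set:

[(1, 2, 0), (2, 1, 0)]


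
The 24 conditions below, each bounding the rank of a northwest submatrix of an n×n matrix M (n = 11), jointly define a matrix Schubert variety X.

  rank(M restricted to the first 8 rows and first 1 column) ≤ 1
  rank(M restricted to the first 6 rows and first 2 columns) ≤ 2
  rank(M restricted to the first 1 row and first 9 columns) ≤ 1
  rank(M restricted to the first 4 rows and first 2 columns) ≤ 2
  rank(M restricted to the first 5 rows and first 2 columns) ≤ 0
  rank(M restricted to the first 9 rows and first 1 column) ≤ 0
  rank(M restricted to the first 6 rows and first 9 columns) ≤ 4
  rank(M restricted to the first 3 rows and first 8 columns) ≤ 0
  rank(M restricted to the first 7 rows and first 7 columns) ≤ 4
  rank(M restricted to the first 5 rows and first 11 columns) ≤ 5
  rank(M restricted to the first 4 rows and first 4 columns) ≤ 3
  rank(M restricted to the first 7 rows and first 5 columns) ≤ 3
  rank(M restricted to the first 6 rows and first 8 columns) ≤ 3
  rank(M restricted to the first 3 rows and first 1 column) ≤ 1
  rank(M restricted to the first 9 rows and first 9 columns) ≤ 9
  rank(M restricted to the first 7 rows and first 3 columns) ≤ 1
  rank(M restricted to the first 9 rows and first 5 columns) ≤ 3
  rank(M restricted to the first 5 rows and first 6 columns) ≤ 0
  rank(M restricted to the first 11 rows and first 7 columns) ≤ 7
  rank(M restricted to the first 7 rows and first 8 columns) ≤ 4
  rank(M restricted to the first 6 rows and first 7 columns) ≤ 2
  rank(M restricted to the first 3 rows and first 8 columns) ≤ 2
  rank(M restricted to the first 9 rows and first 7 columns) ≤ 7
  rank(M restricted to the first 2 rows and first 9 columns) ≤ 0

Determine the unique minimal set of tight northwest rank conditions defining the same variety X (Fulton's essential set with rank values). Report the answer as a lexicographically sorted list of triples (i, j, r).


Recovering R(i,j) via the rank-extension bound from the 24 conditions:

  i=1: 0  0  0  0  0  0  0  0  0  1  1
  i=2: 0  0  0  0  0  0  0  0  0  1  2
  i=3: 0  0  0  0  0  0  0  0  1  2  3
  i=4: 0  0  0  0  0  0  1  1  2  3  4
  i=5: 0  0  0  0  0  0  1  2  3  4  5
  i=6: 0  1  1  1  1  1  2  3  4  5  6
  i=7: 0  1  1  2  2  2  3  4  5  6  7
  i=8: 0  1  2  3  3  3  4  5  6  7  8
  i=9: 0  1  2  3  3  4  5  6  7  8  9
  i=10: 1  2  3  4  4  5  6  7  8  9  10
  i=11: 1  2  3  4  5  6  7  8  9  10  11

so w = (10, 11, 9, 7, 8, 2, 4, 3, 6, 1, 5).

Fulton essential set (6 of the 44 Rothe cells):

[(2, 9, 0), (3, 8, 0), (5, 6, 0), (7, 3, 1), (9, 1, 0), (9, 5, 3)]


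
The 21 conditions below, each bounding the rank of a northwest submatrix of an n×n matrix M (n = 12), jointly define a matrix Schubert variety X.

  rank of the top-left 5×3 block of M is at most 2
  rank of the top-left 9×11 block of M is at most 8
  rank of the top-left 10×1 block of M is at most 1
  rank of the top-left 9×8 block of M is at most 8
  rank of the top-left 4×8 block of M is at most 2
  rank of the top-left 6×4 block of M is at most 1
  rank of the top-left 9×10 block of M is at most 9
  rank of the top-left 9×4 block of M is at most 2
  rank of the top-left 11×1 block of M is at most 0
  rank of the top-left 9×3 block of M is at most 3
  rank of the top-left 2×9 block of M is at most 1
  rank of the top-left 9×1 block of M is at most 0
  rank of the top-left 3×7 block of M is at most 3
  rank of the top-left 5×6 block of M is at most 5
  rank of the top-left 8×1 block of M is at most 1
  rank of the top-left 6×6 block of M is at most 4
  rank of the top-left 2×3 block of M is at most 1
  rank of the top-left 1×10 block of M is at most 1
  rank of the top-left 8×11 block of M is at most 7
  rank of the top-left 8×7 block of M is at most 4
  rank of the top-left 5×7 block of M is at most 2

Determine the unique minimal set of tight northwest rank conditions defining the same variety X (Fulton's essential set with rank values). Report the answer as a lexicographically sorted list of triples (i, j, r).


Rank table r_w(12×12) implied by the 21 constraints:

  i=1: 0 | 1 | 1 | 1 | 1 | 1 | 1 | 1 | 1 | 1 | 1 | 1
  i=2: 0 | 1 | 1 | 1 | 1 | 1 | 1 | 1 | 1 | 2 | 2 | 2
  i=3: 0 | 1 | 1 | 1 | 2 | 2 | 2 | 2 | 2 | 3 | 3 | 3
  i=4: 0 | 1 | 1 | 1 | 2 | 2 | 2 | 2 | 3 | 4 | 4 | 4
  i=5: 0 | 1 | 1 | 1 | 2 | 2 | 2 | 3 | 4 | 5 | 5 | 5
  i=6: 0 | 1 | 1 | 1 | 2 | 3 | 3 | 4 | 5 | 6 | 6 | 6
  i=7: 0 | 1 | 2 | 2 | 3 | 4 | 4 | 5 | 6 | 7 | 7 | 7
  i=8: 0 | 1 | 2 | 2 | 3 | 4 | 4 | 5 | 6 | 7 | 7 | 8
  i=9: 0 | 1 | 2 | 2 | 3 | 4 | 5 | 6 | 7 | 8 | 8 | 9
  i=10: 0 | 1 | 2 | 3 | 4 | 5 | 6 | 7 | 8 | 9 | 9 | 10
  i=11: 0 | 1 | 2 | 3 | 4 | 5 | 6 | 7 | 8 | 9 | 10 | 11
  i=12: 1 | 2 | 3 | 4 | 5 | 6 | 7 | 8 | 9 | 10 | 11 | 12

second differences of R give the permutation w = (2, 10, 5, 9, 8, 6, 3, 12, 7, 4, 11, 1).

8 SE-corners of the 35-cell Rothe diagram give Ess(w):

[(2, 9, 1), (4, 8, 2), (5, 7, 2), (6, 4, 1), (8, 7, 4), (8, 11, 7), (9, 4, 2), (11, 1, 0)]


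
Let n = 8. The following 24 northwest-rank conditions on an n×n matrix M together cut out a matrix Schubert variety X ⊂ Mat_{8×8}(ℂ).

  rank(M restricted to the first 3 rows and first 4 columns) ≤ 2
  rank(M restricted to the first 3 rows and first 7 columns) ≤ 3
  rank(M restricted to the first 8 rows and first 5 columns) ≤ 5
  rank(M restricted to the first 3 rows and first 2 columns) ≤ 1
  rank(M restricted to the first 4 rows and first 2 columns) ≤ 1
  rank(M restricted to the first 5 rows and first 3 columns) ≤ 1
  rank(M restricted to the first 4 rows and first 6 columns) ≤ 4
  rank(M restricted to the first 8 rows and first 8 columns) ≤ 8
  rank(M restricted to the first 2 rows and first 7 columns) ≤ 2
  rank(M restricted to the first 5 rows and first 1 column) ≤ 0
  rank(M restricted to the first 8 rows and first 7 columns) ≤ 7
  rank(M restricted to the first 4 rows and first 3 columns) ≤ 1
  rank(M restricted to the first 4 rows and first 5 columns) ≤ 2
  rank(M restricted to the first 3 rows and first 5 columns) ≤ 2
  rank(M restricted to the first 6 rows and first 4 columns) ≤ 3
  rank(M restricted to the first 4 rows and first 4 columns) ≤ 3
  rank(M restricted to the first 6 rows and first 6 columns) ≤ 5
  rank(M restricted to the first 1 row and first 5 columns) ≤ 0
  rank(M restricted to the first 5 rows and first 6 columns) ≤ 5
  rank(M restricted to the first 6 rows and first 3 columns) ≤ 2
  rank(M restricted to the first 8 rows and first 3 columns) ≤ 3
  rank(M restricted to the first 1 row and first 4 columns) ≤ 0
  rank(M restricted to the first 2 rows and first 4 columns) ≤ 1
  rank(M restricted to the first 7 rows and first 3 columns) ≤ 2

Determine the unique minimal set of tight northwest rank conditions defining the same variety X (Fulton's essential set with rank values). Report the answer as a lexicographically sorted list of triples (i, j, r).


Reconstructing r_w from the 24 given conditions:

  0 0 0 0 0 1 1 1
  0 1 1 1 1 2 2 2
  0 1 1 2 2 3 3 3
  0 1 1 2 2 3 4 4
  0 1 1 2 3 4 5 5
  1 2 2 3 4 5 6 6
  1 2 2 3 4 5 6 7
  1 2 3 4 5 6 7 8

hence w(1..8) = (6, 2, 4, 7, 5, 1, 8, 3).

ℓ(w)=14; the 5 essential cells (i,j,r):

[(1, 5, 0), (4, 5, 2), (5, 1, 0), (5, 3, 1), (7, 3, 2)]


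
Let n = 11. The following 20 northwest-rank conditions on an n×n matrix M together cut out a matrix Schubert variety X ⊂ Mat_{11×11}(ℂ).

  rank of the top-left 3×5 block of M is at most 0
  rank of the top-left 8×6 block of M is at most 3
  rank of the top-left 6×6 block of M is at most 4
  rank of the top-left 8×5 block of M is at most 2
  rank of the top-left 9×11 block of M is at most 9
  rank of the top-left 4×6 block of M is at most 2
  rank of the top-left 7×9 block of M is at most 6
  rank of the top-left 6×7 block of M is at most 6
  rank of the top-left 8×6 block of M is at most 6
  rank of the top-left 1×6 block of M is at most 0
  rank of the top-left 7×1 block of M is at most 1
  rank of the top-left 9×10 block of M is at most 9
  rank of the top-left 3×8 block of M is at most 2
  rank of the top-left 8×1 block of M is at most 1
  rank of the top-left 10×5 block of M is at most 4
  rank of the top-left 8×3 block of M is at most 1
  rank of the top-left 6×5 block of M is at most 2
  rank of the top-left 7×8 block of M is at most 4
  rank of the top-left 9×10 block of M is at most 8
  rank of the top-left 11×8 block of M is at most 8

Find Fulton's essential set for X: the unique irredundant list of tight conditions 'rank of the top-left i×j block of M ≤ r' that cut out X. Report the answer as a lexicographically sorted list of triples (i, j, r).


Propagating the 20 rank bounds to every northwest block:

  row 1: 0, 0, 0, 0, 0, 0, 1, 1, 1, 1, 1
  row 2: 0, 0, 0, 0, 0, 1, 2, 2, 2, 2, 2
  row 3: 0, 0, 0, 0, 0, 1, 2, 2, 3, 3, 3
  row 4: 1, 1, 1, 1, 1, 2, 3, 3, 4, 4, 4
  row 5: 1, 1, 1, 2, 2, 3, 4, 4, 5, 5, 5
  row 6: 1, 1, 1, 2, 2, 3, 4, 4, 5, 6, 6
  row 7: 1, 1, 1, 2, 2, 3, 4, 4, 5, 6, 7
  row 8: 1, 1, 1, 2, 2, 3, 4, 5, 6, 7, 8
  row 9: 1, 2, 2, 3, 3, 4, 5, 6, 7, 8, 9
  row 10: 1, 2, 3, 4, 4, 5, 6, 7, 8, 9, 10
  row 11: 1, 2, 3, 4, 5, 6, 7, 8, 9, 10, 11

reading off 1-entries of Δ²R: w = (7, 6, 9, 1, 4, 10, 11, 8, 2, 3, 5).

Fulton essential set (6 of the 30 Rothe cells):

[(1, 6, 0), (3, 5, 0), (3, 8, 2), (7, 8, 4), (8, 3, 1), (8, 5, 2)]


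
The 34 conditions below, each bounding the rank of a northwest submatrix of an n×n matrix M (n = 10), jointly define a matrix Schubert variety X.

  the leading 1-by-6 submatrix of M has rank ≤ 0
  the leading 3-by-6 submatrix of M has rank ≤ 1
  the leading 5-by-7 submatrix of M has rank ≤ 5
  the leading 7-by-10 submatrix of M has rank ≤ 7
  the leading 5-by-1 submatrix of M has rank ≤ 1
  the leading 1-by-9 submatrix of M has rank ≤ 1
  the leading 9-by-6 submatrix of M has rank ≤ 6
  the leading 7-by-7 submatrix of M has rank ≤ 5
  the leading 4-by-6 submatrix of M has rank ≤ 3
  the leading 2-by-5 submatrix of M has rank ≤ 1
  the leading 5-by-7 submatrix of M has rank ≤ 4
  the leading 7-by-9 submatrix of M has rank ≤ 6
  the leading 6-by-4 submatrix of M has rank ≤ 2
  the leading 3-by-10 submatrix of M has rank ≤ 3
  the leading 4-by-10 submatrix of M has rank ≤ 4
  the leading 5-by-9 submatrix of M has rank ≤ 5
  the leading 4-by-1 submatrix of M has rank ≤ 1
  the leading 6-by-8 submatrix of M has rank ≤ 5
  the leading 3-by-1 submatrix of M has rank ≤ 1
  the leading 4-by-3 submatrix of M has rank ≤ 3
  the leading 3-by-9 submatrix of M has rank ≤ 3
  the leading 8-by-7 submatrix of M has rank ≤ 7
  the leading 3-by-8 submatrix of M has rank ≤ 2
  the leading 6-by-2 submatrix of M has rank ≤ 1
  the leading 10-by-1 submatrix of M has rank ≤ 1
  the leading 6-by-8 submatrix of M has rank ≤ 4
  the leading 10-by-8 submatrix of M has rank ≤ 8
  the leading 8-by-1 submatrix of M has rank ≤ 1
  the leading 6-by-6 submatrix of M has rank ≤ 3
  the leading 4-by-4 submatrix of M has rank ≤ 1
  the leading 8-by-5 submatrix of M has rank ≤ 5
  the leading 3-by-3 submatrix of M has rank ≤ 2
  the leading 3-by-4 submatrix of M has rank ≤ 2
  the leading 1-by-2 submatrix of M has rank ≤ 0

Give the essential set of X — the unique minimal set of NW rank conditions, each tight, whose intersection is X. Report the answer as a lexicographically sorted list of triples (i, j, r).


The tightest implied rank at each (i,j), from the 34 conditions:

  0 0 0 0 0 0 1 1 1 1
  1 1 1 1 1 1 2 2 2 2
  1 1 1 1 1 1 2 2 3 3
  1 1 1 1 2 2 3 3 4 4
  1 1 2 2 3 3 4 4 5 5
  1 1 2 2 3 3 4 4 5 6
  1 2 3 3 4 4 5 5 6 7
  1 2 3 4 5 5 6 6 7 8
  1 2 3 4 5 6 7 7 8 9
  1 2 3 4 5 6 7 8 9 10

giving w = (7, 1, 9, 5, 3, 10, 2, 4, 6, 8) via Δ²R.

Fulton essential set (8 of the 20 Rothe cells):

[(1, 6, 0), (3, 6, 1), (3, 8, 2), (4, 4, 1), (6, 2, 1), (6, 4, 2), (6, 6, 3), (6, 8, 4)]


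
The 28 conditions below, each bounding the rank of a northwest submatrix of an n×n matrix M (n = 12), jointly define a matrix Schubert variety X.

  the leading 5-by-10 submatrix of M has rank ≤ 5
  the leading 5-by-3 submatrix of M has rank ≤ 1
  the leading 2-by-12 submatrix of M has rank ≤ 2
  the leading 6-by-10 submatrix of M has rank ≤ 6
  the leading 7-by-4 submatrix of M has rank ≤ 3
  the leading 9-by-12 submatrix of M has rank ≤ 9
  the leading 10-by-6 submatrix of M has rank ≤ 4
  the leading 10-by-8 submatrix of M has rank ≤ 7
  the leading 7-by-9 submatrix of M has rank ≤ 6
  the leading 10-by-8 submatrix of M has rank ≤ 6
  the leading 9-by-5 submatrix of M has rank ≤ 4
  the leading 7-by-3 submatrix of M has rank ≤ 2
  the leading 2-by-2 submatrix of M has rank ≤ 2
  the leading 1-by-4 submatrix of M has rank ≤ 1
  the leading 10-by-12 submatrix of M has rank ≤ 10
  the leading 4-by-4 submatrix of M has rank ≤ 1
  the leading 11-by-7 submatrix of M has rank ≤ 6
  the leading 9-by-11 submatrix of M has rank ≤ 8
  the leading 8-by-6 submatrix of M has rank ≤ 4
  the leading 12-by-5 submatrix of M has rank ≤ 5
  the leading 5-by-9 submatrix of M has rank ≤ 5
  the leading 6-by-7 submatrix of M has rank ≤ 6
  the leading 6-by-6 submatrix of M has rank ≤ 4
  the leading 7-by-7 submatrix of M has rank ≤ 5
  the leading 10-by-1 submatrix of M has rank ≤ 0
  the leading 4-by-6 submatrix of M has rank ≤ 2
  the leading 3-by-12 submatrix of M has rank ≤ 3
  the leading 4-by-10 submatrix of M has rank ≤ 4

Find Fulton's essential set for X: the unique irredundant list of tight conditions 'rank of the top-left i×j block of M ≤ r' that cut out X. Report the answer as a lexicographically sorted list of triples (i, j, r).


The tightest implied rank at each (i,j), from the 28 conditions:

  i=1: 0 | 1 | 1 | 1 | 1 | 1 | 1 | 1 | 1 | 1 | 1 | 1
  i=2: 0 | 1 | 1 | 1 | 2 | 2 | 2 | 2 | 2 | 2 | 2 | 2
  i=3: 0 | 1 | 1 | 1 | 2 | 2 | 3 | 3 | 3 | 3 | 3 | 3
  i=4: 0 | 1 | 1 | 1 | 2 | 2 | 3 | 4 | 4 | 4 | 4 | 4
  i=5: 0 | 1 | 1 | 2 | 3 | 3 | 4 | 5 | 5 | 5 | 5 | 5
  i=6: 0 | 1 | 2 | 3 | 4 | 4 | 5 | 6 | 6 | 6 | 6 | 6
  i=7: 0 | 1 | 2 | 3 | 4 | 4 | 5 | 6 | 6 | 7 | 7 | 7
  i=8: 0 | 1 | 2 | 3 | 4 | 4 | 5 | 6 | 7 | 8 | 8 | 8
  i=9: 0 | 1 | 2 | 3 | 4 | 4 | 5 | 6 | 7 | 8 | 8 | 9
  i=10: 0 | 1 | 2 | 3 | 4 | 4 | 5 | 6 | 7 | 8 | 9 | 10
  i=11: 1 | 2 | 3 | 4 | 5 | 5 | 6 | 7 | 8 | 9 | 10 | 11
  i=12: 1 | 2 | 3 | 4 | 5 | 6 | 7 | 8 | 9 | 10 | 11 | 12

hence w(1..12) = (2, 5, 7, 8, 4, 3, 10, 9, 12, 11, 1, 6).

ℓ(w)=25; the 7 essential cells (i,j,r):

[(4, 4, 1), (4, 6, 2), (5, 3, 1), (7, 9, 6), (9, 11, 8), (10, 1, 0), (10, 6, 4)]
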